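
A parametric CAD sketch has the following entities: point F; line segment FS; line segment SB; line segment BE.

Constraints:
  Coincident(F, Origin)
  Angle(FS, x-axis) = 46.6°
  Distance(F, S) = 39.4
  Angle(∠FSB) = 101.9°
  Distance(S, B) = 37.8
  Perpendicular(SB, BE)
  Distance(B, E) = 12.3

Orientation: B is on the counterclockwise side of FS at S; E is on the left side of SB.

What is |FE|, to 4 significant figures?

52.90

∠FSB = 101.9°, so SB runs at 46.6° + (180° − 101.9°) = 124.7° from the x-axis; with |SB| = 37.8, B = S + 37.8·(cos 124.7°, sin 124.7°) = (5.552, 59.70). SB ⟂ BE; with |BE| = 12.3 on the left of SB, E = B + 12.3·(-0.8221, -0.5693) = (-4.560, 52.70). Then |FE| = |E − F| = 52.90.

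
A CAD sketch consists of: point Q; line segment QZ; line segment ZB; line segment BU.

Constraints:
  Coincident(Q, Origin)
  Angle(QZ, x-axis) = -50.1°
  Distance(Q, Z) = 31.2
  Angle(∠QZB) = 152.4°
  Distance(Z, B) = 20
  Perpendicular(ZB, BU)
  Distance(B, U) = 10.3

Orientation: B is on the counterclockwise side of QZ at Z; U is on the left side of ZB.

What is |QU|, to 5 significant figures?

47.830

Q is at the origin; QZ runs at -50.1° with length 31.2, so Z = 31.2·(cos -50.1°, sin -50.1°) = (20.013, -23.936). ∠QZB = 152.4°, so ZB runs at -50.1° + (180° − 152.4°) = -22.500° from the x-axis; with |ZB| = 20.0, B = Z + 20.0·(cos -22.500°, sin -22.500°) = (38.491, -31.589). ZB is perpendicular to BU; with |BU| = 10.3 on the left of ZB, U = B + 10.3·(0.38268, 0.92388) = (42.432, -22.073). Then |QU| = |U − Q| = 47.830.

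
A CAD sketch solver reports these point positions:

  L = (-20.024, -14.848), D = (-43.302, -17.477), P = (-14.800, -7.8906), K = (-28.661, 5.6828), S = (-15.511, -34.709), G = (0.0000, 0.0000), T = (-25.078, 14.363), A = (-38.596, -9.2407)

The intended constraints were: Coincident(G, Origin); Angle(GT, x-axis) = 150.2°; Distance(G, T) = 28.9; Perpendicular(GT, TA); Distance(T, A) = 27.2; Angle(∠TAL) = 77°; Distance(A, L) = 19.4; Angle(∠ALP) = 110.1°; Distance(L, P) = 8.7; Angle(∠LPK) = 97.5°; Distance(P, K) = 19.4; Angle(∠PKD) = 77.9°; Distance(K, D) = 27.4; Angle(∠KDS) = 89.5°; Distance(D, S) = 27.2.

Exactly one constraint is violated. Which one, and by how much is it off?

Distance(D, S) = 27.2 — off by 5.50.

G = (0.00, 0.00) ✓; GT at 150.2° ✓; |GT| = 28.90 ✓; ∠(GT, TA) = 90.00° ✓; |TA| = 27.20 ✓; ∠TAL = 77.00° ✓; |AL| = 19.40 ✓; ∠ALP = 110.1° ✓; |LP| = 8.700 ✓; ∠LPK = 97.50° ✓; |PK| = 19.40 ✓; ∠PKD = 77.90° ✓; |KD| = 27.40 ✓; ∠KDS = 89.50° ✓; |DS| = 32.70 ✗.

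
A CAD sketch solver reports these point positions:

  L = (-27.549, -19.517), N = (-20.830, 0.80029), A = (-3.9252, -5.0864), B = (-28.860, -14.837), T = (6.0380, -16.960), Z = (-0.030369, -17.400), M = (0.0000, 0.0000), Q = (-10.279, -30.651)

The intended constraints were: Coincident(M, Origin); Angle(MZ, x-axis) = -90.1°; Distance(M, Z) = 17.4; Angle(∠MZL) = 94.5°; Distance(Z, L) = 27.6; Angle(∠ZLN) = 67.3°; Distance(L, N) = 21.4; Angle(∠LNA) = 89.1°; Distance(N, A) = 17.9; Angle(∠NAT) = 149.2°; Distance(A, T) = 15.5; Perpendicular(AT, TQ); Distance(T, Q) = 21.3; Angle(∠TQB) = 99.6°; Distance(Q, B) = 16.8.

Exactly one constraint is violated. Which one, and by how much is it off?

Distance(Q, B) = 16.8 — off by 7.60.

M = (0.00, 0.00) ✓; MZ at -90.10° ✓; |MZ| = 17.40 ✓; ∠MZL = 94.50° ✓; |ZL| = 27.60 ✓; ∠ZLN = 67.30° ✓; |LN| = 21.40 ✓; ∠LNA = 89.10° ✓; |NA| = 17.90 ✓; ∠NAT = 149.2° ✓; |AT| = 15.50 ✓; ∠(AT, TQ) = 90.00° ✓; |TQ| = 21.30 ✓; ∠TQB = 99.60° ✓; |QB| = 24.40 ✗.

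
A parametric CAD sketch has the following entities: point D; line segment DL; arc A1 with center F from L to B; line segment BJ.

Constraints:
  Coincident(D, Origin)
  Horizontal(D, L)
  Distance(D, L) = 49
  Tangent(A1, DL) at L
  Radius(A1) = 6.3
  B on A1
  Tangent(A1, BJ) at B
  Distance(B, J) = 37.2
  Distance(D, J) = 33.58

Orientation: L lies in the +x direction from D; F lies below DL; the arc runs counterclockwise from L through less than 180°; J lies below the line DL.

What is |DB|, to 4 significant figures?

44.58

D is at the origin; DL is horizontal with |DL| = 49.0 and L on the +x side, so L = (49.00, 0.000). Tangency of A1 to DL means the radius FL is perpendicular to DL, so F = L + (0, -6.3) = (49.00, -6.300). Since FB ⟂ BJ (tangency), |FJ| = √(6.3² + 37.2²) = 37.73 regardless of where B sits on A1. So J lies on both circle(D, 33.58) and circle(F, 37.73); the below-DL intersection is J = (18.26, -28.18). B is the foot of the tangent from J: B = (44.54, -1.850).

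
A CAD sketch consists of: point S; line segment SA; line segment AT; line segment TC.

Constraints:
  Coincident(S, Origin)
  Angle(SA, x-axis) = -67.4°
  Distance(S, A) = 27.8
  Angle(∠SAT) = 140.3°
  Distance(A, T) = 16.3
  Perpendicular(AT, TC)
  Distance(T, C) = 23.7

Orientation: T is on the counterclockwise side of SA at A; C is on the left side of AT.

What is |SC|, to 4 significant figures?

38.15

S is at the origin; SA runs at -67.4° with length 27.8, so A = 27.8·(cos -67.4°, sin -67.4°) = (10.68, -25.67). ∠SAT = 140.3°, so AT runs at -67.4° + (180° − 140.3°) = -27.70° from the x-axis; with |AT| = 16.3, T = A + 16.3·(cos -27.70°, sin -27.70°) = (25.12, -33.24). AT ⟂ TC; with |TC| = 23.7 on the left of AT, C = T + 23.7·(0.4648, 0.8854) = (36.13, -12.26). Then |SC| = |C − S| = 38.15.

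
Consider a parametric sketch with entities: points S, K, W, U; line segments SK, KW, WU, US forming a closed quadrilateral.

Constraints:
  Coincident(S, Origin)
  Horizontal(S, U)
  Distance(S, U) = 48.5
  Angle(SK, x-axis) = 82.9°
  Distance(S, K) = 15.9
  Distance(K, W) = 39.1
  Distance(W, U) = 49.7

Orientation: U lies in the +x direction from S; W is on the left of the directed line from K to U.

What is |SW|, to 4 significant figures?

53.01

Checks: |KW| = 39.10 ✓; |WU| = 49.70 ✓.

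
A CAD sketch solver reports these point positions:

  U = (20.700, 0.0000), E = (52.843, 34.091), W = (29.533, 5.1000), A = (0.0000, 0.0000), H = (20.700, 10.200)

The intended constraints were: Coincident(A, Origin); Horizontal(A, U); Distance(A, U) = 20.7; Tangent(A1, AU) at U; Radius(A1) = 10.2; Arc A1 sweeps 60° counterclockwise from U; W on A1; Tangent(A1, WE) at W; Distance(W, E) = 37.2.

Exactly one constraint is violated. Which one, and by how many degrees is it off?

Tangent(A1, WE) at W — off by 8.80°.

A = (0.00, 0.00) ✓; A.y = 0.00, U.y = 0.00 ✓; |AU| = 20.70 ✓; ∠(HU, UA) = 90.00° ✓; |HU| = 10.20 ✓; bearing(H→W) − bearing(H→U) = 60.00° ✓; |HW| = 10.20 ✓; ∠(HW, WE) = 98.80° ✗; |WE| = 37.20 ✓.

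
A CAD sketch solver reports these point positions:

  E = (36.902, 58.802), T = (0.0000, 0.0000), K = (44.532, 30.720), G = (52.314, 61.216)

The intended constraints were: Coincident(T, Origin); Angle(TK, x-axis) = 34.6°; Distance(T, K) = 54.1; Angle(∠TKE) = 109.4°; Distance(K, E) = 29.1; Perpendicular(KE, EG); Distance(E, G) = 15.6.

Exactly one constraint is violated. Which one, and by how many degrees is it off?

Perpendicular(KE, EG) — off by 6.30°.

T = (0.00, 0.00) ✓; TK at 34.60° ✓; |TK| = 54.10 ✓; ∠TKE = 109.4° ✓; |KE| = 29.10 ✓; ∠(KE, EG) = 96.30° ✗; |EG| = 15.60 ✓.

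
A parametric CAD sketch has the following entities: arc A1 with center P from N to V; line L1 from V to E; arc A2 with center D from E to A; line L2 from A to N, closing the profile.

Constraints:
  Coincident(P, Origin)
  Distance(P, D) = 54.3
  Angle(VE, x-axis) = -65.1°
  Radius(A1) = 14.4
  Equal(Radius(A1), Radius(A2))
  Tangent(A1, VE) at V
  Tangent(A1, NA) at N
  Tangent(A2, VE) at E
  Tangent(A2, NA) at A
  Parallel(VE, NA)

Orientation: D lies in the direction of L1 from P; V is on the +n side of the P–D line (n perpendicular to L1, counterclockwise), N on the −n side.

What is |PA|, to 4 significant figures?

56.18

The slot axis is L1's direction at -65.1°, so u = (cos -65.1°, sin -65.1°) = (0.4210, -0.9070) and n = (−sin -65.1°, cos -65.1°) = (0.9070, 0.4210). P is at the origin and D lies 54.3 along u from P, so D = 54.3·u = (22.86, -49.25). Tangency of A1 to both parallel lines with radius 14.4 puts V and N at P ± 14.4·n: V = (13.06, 6.063), N = (-13.06, -6.063). Equal radii place E and A the same way about D: E = D + 14.4·n = (35.92, -43.19), A = D − 14.4·n = (9.801, -55.32). Then |PA| = |A − P| = 56.18.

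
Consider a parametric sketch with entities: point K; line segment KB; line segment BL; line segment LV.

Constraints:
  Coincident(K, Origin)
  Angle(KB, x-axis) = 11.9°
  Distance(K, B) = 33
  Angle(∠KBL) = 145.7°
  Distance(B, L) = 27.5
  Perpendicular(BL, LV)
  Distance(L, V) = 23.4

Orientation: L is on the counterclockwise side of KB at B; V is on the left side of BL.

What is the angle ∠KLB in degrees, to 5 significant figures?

18.757°

K is at the origin; KB runs at 11.9° with length 33.0, so B = 33.0·(cos 11.9°, sin 11.9°) = (32.291, 6.8047). ∠KBL = 145.7°, so BL runs at 11.9° + (180° − 145.7°) = 46.200° from the x-axis; with |BL| = 27.5, L = B + 27.5·(cos 46.200°, sin 46.200°) = (51.325, 26.653). Then cos ∠KLB = LK·LB / (|LK||LB|), giving 18.757°.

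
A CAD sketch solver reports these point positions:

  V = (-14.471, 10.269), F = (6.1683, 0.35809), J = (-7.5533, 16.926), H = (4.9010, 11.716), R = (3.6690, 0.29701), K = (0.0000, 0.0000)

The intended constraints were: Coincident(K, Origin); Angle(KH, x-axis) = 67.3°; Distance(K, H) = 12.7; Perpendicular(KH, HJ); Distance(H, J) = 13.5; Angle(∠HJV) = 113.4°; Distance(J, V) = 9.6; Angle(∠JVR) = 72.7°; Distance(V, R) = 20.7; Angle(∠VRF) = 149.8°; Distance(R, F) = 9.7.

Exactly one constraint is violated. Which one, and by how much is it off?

Distance(R, F) = 9.7 — off by 7.20.

K = (0.00, 0.00) ✓; KH at 67.30° ✓; |KH| = 12.70 ✓; ∠(KH, HJ) = 90.00° ✓; |HJ| = 13.50 ✓; ∠HJV = 113.4° ✓; |JV| = 9.601 ✓; ∠JVR = 72.70° ✓; |VR| = 20.70 ✓; ∠VRF = 149.8° ✓; |RF| = 2.500 ✗.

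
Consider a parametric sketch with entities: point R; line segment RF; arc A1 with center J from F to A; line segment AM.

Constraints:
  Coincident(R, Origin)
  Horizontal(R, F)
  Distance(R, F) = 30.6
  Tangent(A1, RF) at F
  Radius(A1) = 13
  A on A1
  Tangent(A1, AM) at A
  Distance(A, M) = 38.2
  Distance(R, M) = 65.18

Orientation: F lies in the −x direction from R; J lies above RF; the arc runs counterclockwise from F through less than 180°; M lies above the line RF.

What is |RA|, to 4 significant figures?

27.50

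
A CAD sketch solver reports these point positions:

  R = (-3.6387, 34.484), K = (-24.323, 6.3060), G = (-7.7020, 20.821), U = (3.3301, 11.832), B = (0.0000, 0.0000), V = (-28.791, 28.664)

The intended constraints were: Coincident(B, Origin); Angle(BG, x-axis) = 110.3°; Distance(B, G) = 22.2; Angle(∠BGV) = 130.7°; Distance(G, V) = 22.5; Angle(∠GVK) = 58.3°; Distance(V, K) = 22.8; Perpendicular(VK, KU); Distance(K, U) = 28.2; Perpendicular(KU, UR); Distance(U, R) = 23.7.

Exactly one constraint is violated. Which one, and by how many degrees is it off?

Perpendicular(KU, UR) — off by 5.80°.

B = (0.00, 0.00) ✓; BG at 110.3° ✓; |BG| = 22.20 ✓; ∠BGV = 130.7° ✓; |GV| = 22.50 ✓; ∠GVK = 58.30° ✓; |VK| = 22.80 ✓; ∠(VK, KU) = 90.00° ✓; |KU| = 28.20 ✓; ∠(KU, UR) = 95.80° ✗; |UR| = 23.70 ✓.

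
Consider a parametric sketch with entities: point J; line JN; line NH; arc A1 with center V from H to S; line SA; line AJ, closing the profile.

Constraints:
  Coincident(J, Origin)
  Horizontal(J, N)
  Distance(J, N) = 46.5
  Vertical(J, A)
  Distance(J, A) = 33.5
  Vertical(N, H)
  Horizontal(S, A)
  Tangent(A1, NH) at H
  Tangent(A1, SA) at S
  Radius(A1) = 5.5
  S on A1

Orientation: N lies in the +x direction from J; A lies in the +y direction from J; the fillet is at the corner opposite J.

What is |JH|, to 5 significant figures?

54.279

J is at the origin; J and N share the same y with |JN| = 46.5 and N on the +x side, so N = (46.500, 0.0000). JA is vertical with |JA| = 33.5 and A on the +y side, so A = (0.0000, 33.500). The virtual corner opposite J is at (46.500, 33.500). Tangency of A1 to NH means the radius VH is perpendicular to NH and tangency of A1 to SA means the radius VS is perpendicular to SA, with radius 5.5, so the center V sits 5.5 in from both sides at V = (41.000, 28.000). That places the tangent points at H = (46.500, 28.000) on NH and S = (41.000, 33.500) on SA. Then |JH| = |H − J| = 54.279.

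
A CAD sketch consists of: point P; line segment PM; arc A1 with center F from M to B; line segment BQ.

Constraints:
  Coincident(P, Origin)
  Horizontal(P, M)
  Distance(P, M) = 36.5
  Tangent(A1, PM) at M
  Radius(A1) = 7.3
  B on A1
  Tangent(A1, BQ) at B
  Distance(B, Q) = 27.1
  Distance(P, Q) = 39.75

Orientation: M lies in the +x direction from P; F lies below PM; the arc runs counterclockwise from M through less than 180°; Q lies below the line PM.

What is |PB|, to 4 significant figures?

29.93

Checks: |FB| = 7.300 ✓; ∠(FB, BQ) = 90.00° ✓; |BQ| = 27.10 ✓; |PQ| = 39.75 ✓.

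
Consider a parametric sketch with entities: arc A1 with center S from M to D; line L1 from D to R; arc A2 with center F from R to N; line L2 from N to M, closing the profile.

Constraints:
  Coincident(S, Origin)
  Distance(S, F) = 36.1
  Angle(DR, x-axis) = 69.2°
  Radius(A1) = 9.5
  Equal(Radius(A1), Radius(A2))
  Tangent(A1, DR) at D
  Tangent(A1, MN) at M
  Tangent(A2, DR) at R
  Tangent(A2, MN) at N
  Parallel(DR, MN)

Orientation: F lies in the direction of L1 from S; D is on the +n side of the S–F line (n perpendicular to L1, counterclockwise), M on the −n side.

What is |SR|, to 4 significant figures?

37.33

The slot axis is L1's direction at 69.2°, so u = (cos 69.2°, sin 69.2°) = (0.3551, 0.9348) and n = (−sin 69.2°, cos 69.2°) = (-0.9348, 0.3551). S is at the origin and F lies 36.1 along u from S, so F = 36.1·u = (12.82, 33.75). Tangency of A1 to both parallel lines with radius 9.5 puts D and M at S ± 9.5·n: D = (-8.881, 3.374), M = (8.881, -3.374). Equal radii place R and N the same way about F: R = F + 9.5·n = (3.939, 37.12), N = F − 9.5·n = (21.70, 30.37). Then |SR| = |R − S| = 37.33.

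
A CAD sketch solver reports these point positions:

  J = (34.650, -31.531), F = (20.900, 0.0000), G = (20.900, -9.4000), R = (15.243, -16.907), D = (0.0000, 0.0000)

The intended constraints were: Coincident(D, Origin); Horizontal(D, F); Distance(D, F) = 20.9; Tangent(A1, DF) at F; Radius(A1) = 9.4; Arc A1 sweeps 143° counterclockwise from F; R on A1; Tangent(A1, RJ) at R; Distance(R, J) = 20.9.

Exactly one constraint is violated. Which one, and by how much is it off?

Distance(R, J) = 20.9 — off by 3.40.

D = (0.00, 0.00) ✓; D.y = 0.00, F.y = 0.00 ✓; |DF| = 20.90 ✓; ∠(GF, FD) = 90.00° ✓; |GF| = 9.400 ✓; bearing(G→R) − bearing(G→F) = 143.0° ✓; |GR| = 9.400 ✓; ∠(GR, RJ) = 90.00° ✓; |RJ| = 24.30 ✗.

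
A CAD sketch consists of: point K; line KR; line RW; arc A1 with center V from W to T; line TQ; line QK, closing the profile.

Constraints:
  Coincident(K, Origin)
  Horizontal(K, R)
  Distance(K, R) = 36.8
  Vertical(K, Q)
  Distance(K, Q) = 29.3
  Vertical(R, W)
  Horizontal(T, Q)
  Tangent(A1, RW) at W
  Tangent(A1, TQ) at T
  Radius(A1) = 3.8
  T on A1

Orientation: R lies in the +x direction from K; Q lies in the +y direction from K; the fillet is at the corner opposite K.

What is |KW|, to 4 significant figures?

44.77

The virtual corner opposite K is at (36.80, 29.30). The tangent condition forces VW to be normal to RW and A1 meets TQ tangentially, so VT is at right angles to TQ, with radius 3.8, so the center V sits 3.8 in from both sides at V = (33.00, 25.50). That places the tangent points at W = (36.80, 25.50) on RW and T = (33.00, 29.30) on TQ. Then |KW| = |W − K| = 44.77.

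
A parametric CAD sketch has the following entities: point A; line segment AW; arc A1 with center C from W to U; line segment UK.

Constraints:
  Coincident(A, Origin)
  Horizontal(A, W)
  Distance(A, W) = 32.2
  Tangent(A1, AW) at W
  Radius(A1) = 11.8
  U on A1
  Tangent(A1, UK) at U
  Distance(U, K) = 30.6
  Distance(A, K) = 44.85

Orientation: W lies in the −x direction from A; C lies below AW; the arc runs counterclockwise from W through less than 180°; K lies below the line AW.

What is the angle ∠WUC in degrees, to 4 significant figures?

21.33°

Checks: |CU| = 11.80 ✓; ∠(CU, UK) = 90.00° ✓; |UK| = 30.60 ✓; |AK| = 44.85 ✓.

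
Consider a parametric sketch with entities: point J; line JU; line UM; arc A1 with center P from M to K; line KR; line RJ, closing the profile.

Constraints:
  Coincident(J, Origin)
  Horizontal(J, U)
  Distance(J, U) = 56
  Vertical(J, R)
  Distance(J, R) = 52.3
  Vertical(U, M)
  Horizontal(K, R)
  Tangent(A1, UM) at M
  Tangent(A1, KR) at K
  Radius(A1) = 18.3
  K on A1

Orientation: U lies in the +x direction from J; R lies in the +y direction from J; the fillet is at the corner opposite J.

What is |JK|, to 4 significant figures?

64.47

J is at the origin; JU is horizontal with |JU| = 56.0 and U on the +x side, so U = (56.00, 0.000). JR is vertical with |JR| = 52.3 and R on the +y side, so R = (0.000, 52.30). The virtual corner opposite J is at (56.00, 52.30). Since A1 is tangent to UM there, PM ⟂ UM and A1 meets KR tangentially, so PK is at right angles to KR, with radius 18.3, so the center P sits 18.3 in from both sides at P = (37.70, 34.00). That places the tangent points at M = (56.00, 34.00) on UM and K = (37.70, 52.30) on KR. Then |JK| = |K − J| = 64.47.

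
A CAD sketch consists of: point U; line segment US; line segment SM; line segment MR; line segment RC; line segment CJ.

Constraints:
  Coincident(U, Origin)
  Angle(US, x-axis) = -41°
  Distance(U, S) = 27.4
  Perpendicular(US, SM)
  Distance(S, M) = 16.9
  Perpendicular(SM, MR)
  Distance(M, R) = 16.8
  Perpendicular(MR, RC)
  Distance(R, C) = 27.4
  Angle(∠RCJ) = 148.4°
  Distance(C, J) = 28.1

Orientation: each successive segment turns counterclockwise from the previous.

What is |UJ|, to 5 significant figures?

42.743

U is at the origin; US runs at -41.0° with length 27.4, so S = (20.679, -17.976). US ⟂ SM, so SM runs at 49.000°; with |SM| = 16.9, M = (31.766, -5.2214). The perpendicularity gives MR at right angles to SM, so MR runs at 139.00°; with |MR| = 16.8, R = (19.087, 5.8004). The perpendicularity gives RC at right angles to MR, so RC runs at -131.00°; with |RC| = 27.4, C = (1.1113, -14.879). ∠RCJ = 148.4° gives CJ at -99.400° from the x-axis; with |CJ| = 28.1, J = (-3.4782, -42.601). Then |UJ| = |J − U| = 42.743.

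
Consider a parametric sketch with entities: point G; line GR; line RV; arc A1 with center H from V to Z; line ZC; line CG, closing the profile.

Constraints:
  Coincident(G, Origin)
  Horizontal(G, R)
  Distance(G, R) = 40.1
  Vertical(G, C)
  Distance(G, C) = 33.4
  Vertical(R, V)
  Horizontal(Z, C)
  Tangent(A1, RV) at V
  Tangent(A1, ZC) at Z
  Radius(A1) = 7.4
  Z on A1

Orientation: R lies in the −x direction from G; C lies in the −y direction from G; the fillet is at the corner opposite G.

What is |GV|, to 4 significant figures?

47.79

The virtual corner opposite G is at (-40.10, -33.40). A1 meets RV tangentially, so HV is at right angles to RV and the tangent condition forces HZ to be normal to ZC, with radius 7.4, so the center H sits 7.4 in from both sides at H = (-32.70, -26.00). That places the tangent points at V = (-40.10, -26.00) on RV and Z = (-32.70, -33.40) on ZC. Then |GV| = |V − G| = 47.79.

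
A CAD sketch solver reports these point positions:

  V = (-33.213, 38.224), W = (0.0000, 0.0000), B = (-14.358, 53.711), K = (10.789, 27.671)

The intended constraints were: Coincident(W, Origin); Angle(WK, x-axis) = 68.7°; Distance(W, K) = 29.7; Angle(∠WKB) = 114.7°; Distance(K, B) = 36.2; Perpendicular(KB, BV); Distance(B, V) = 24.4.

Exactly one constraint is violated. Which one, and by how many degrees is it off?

Perpendicular(KB, BV) — off by 4.60°.

W = (0.00, 0.00) ✓; WK at 68.70° ✓; |WK| = 29.70 ✓; ∠WKB = 114.7° ✓; |KB| = 36.20 ✓; ∠(KB, BV) = 85.40° ✗; |BV| = 24.40 ✓.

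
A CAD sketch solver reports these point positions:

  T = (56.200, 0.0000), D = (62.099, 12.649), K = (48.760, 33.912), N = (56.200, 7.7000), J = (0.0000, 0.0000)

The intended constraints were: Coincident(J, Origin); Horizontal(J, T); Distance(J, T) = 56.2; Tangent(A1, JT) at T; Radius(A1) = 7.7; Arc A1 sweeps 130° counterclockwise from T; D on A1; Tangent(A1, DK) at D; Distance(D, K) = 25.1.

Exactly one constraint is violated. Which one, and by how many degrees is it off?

Tangent(A1, DK) at D — off by 7.89°.

J = (0.00, 0.00) ✓; J.y = 0.00, T.y = 0.00 ✓; |JT| = 56.20 ✓; ∠(NT, TJ) = 90.00° ✓; |NT| = 7.700 ✓; bearing(N→D) − bearing(N→T) = 130.0° ✓; |ND| = 7.700 ✓; ∠(ND, DK) = 97.89° ✗; |DK| = 25.10 ✓.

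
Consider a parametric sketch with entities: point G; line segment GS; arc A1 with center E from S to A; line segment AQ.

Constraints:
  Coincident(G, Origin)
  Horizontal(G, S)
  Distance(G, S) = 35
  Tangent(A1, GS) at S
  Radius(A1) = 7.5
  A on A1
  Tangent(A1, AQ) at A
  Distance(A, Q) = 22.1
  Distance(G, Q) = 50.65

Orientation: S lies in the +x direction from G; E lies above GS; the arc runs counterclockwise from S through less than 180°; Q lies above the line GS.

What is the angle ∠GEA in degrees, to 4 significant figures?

172.5°

G is at the origin; G and S share the same y with |GS| = 35.0 and S on the +x side, so S = (35.00, 0.000). Tangency of A1 to GS means the radius ES is perpendicular to GS, so E = S + (0, 7.5) = (35.00, 7.500). Since EA ⟂ AQ (tangency), |EQ| = √(7.5² + 22.1²) = 23.34 regardless of where A sits on A1. So Q lies on both circle(G, 50.65) and circle(E, 23.34); the above-GS intersection is Q = (40.72, 30.13). A is the foot of the tangent from Q: A = (42.48, 8.097).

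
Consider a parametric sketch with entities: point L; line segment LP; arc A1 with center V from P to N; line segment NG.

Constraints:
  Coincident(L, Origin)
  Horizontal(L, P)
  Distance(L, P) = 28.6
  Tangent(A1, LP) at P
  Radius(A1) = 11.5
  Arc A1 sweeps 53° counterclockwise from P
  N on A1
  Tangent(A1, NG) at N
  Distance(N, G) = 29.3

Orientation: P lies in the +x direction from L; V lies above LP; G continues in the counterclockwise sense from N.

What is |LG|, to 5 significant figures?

62.080

L is at the origin; LP is horizontal with |LP| = 28.6 and P on the +x side, so P = (28.600, 0.0000). The tangent condition forces VP to be normal to LP, so V = P + (0, 11.5) = (28.600, 11.500). On A1, P sits at bearing -90° from V; a 53° counterclockwise sweep puts N at bearing -37°, so N = V + 11.5·(cos -37°, sin -37°) = (37.784, 4.5791). The tangent condition forces VN to be normal to NG, so NG runs along (−sin -37°, cos -37°); with |NG| = 29.3, G = (55.417, 27.979). Then |LG| = |G − L| = 62.080.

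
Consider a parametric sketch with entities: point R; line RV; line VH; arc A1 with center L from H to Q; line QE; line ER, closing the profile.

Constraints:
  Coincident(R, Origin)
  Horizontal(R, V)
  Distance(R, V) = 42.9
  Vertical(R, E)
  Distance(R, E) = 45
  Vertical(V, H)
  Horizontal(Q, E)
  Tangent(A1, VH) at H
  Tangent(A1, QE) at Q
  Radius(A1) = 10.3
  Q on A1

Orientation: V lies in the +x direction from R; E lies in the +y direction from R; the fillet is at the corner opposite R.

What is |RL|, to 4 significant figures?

47.61

R is at the origin; RV is horizontal with |RV| = 42.9 and V on the +x side, so V = (42.90, 0.000). R and E share the same x with |RE| = 45.0 and E on the +y side, so E = (0.000, 45.00). The virtual corner opposite R is at (42.90, 45.00). The tangent condition forces LH to be normal to VH and the tangent condition forces LQ to be normal to QE, with radius 10.3, so the center L sits 10.3 in from both sides at L = (32.60, 34.70). Then |RL| = |L − R| = 47.61.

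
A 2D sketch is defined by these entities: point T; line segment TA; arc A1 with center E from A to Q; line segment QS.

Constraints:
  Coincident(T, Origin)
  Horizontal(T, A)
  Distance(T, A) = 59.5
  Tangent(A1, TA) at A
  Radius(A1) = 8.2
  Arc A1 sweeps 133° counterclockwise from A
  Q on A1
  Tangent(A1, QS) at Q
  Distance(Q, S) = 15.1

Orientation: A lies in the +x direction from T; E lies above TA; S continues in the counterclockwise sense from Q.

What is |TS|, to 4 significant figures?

60.53

T is at the origin; T and A share the same y with |TA| = 59.5 and A on the +x side, so A = (59.50, 0.000). A1 meets TA tangentially, so EA is at right angles to TA, so E = A + (0, 8.2) = (59.50, 8.200). On A1, A sits at bearing -90° from E; a 133° counterclockwise sweep puts Q at bearing 43°, so Q = E + 8.2·(cos 43°, sin 43°) = (65.50, 13.79). Since A1 is tangent to QS there, EQ ⟂ QS, so QS runs along (−sin 43°, cos 43°); with |QS| = 15.1, S = (55.20, 24.84). Then |TS| = |S − T| = 60.53.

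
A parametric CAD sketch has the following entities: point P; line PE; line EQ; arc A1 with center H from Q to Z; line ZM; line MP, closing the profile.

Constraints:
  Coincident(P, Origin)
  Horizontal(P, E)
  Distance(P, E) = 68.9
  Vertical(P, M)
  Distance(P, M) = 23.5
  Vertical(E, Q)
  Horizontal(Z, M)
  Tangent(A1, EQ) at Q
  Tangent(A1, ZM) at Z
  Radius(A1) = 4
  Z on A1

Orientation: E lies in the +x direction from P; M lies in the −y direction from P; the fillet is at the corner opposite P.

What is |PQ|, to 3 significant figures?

71.6

P is at the origin; P and E share the same y with |PE| = 68.9 and E on the +x side, so E = (68.9, 0.00). P and M share the same x with |PM| = 23.5 and M on the −y side, so M = (0.00, -23.5). The virtual corner opposite P is at (68.9, -23.5). Tangency of A1 to EQ means the radius HQ is perpendicular to EQ and since A1 is tangent to ZM there, HZ ⟂ ZM, with radius 4.0, so the center H sits 4.0 in from both sides at H = (64.9, -19.5). That places the tangent points at Q = (68.9, -19.5) on EQ and Z = (64.9, -23.5) on ZM. Then |PQ| = |Q − P| = 71.6.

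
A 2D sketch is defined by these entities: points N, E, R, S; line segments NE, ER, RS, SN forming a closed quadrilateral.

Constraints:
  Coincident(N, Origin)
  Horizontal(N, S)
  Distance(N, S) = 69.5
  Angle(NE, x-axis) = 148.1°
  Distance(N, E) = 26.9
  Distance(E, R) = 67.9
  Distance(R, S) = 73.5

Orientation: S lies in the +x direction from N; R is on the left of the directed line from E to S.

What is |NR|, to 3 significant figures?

66.0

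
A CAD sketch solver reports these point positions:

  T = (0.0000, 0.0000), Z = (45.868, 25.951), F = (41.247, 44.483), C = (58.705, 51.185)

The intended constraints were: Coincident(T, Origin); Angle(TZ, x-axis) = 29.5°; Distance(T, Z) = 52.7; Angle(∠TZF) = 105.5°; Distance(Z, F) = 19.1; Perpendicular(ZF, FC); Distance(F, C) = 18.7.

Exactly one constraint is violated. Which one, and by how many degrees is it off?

Perpendicular(ZF, FC) — off by 7.00°.

T = (0.00, 0.00) ✓; TZ at 29.50° ✓; |TZ| = 52.70 ✓; ∠TZF = 105.5° ✓; |ZF| = 19.10 ✓; ∠(ZF, FC) = 83.00° ✗; |FC| = 18.70 ✓.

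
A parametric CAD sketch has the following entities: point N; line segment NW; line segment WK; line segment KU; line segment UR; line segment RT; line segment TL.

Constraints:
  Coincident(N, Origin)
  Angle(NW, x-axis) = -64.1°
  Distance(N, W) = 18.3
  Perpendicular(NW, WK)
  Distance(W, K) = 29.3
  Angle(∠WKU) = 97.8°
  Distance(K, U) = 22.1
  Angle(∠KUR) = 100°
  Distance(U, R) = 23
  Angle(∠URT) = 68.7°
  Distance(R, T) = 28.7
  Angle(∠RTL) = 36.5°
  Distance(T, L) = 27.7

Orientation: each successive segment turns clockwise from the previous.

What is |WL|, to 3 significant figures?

36.0

N is at the origin; NW runs at -64.1° with length 18.3, so W = (7.99, -16.5). NW is perpendicular to WK, so WK runs at -154°; with |WK| = 29.3, K = (-18.4, -29.3). ∠WKU = 97.8° gives KU at 124° from the x-axis; with |KU| = 22.1, U = (-30.6, -10.9). ∠KUR = 100.0° gives UR at 43.7° from the x-axis; with |UR| = 23.0, R = (-14.0, 5.02). ∠URT = 68.7° gives RT at -67.6° from the x-axis; with |RT| = 28.7, T = (-3.06, -21.5). ∠RTL = 36.5° gives TL at 149° from the x-axis; with |TL| = 27.7, L = (-26.8, -7.21). Then |WL| = |L − W| = 36.0.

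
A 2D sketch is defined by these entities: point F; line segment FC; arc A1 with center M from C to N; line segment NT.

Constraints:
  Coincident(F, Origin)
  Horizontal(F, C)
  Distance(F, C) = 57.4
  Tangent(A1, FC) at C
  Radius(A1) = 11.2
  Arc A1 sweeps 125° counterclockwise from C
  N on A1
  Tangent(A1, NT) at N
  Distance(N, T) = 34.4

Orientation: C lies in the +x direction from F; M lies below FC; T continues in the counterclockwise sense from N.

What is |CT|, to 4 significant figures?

47.00

F is at the origin; FC is horizontal with |FC| = 57.4 and C on the +x side, so C = (57.40, 0.000). Tangency of A1 to FC means the radius MC is perpendicular to FC, so M = C + (0, -11.2) = (57.40, -11.20). On A1, C sits at bearing 90° from M; a 125° counterclockwise sweep puts N at bearing 215°, so N = M + 11.2·(cos 215°, sin 215°) = (48.23, -17.62). A1 meets NT tangentially, so MN is at right angles to NT, so NT runs along (−sin 215°, cos 215°); with |NT| = 34.4, T = (67.96, -45.80). Then |CT| = |T − C| = 47.00.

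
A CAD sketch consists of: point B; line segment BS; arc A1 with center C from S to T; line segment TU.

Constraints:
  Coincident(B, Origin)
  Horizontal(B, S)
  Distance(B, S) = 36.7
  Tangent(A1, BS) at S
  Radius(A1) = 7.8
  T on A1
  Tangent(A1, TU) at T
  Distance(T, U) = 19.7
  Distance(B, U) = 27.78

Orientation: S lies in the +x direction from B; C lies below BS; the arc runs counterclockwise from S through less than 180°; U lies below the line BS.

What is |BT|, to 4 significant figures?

30.39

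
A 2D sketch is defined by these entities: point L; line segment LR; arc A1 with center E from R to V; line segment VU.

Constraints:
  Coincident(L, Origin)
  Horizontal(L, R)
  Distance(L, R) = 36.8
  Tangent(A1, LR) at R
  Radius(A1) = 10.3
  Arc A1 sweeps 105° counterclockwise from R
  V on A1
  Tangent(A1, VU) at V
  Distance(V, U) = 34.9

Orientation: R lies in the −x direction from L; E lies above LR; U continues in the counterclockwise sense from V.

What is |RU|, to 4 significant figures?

46.69

L is at the origin; L and R share the same y with |LR| = 36.8 and R on the −x side, so R = (-36.80, 0.000). Tangency of A1 to LR means the radius ER is perpendicular to LR, so E = R + (0, 10.3) = (-36.80, 10.30). On A1, R sits at bearing -90° from E; a 105° counterclockwise sweep puts V at bearing 15°, so V = E + 10.3·(cos 15°, sin 15°) = (-26.85, 12.97). Since A1 is tangent to VU there, EV ⟂ VU, so VU runs along (−sin 15°, cos 15°); with |VU| = 34.9, U = (-35.88, 46.68). Then |RU| = |U − R| = 46.69.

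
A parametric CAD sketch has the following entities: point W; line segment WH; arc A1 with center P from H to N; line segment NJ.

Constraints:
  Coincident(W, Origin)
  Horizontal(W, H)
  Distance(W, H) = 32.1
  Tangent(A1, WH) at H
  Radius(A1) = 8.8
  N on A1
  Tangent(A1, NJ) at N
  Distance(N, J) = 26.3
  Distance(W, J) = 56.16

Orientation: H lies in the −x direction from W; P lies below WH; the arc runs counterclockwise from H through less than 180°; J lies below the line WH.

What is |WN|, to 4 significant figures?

41.41

Checks: |PN| = 8.800 ✓; ∠(PN, NJ) = 90.00° ✓; |NJ| = 26.30 ✓; |WJ| = 56.16 ✓.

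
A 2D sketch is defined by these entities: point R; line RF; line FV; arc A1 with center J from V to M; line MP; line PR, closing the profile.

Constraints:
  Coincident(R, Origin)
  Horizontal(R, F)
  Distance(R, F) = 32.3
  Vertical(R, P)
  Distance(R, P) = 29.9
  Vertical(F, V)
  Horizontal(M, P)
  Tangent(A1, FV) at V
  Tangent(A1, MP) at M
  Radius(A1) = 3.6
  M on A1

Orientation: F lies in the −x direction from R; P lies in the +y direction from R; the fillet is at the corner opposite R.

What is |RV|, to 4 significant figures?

41.65

R is at the origin; RF is horizontal with |RF| = 32.3 and F on the −x side, so F = (-32.30, 0.000). RP is vertical with |RP| = 29.9 and P on the +y side, so P = (0.000, 29.90). The virtual corner opposite R is at (-32.30, 29.90). The tangent condition forces JV to be normal to FV and since A1 is tangent to MP there, JM ⟂ MP, with radius 3.6, so the center J sits 3.6 in from both sides at J = (-28.70, 26.30). That places the tangent points at V = (-32.30, 26.30) on FV and M = (-28.70, 29.90) on MP. Then |RV| = |V − R| = 41.65.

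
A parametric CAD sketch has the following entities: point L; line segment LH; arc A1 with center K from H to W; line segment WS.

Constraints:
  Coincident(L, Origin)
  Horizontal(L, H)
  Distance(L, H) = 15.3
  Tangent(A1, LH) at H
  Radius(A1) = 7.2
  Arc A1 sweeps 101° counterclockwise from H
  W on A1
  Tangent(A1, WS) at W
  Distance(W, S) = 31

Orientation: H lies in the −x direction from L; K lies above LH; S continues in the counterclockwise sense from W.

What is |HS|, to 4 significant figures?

39.02

On A1, H sits at bearing -90° from K; a 101° counterclockwise sweep puts W at bearing 11°, so W = K + 7.2·(cos 11°, sin 11°) = (-8.232, 8.574). A1 meets WS tangentially, so KW is at right angles to WS, so WS runs along (−sin 11°, cos 11°); with |WS| = 31.0, S = (-14.15, 39.00). Then |HS| = |S − H| = 39.02.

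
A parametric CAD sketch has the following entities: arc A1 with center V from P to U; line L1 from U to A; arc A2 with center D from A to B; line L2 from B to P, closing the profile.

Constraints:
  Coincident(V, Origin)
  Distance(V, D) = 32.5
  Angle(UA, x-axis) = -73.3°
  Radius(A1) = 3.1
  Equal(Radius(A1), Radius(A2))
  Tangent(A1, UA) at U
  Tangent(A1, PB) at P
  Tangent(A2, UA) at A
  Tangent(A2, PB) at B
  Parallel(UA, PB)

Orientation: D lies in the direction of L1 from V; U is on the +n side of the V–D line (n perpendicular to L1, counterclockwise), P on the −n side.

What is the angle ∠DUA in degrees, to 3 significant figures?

5.45°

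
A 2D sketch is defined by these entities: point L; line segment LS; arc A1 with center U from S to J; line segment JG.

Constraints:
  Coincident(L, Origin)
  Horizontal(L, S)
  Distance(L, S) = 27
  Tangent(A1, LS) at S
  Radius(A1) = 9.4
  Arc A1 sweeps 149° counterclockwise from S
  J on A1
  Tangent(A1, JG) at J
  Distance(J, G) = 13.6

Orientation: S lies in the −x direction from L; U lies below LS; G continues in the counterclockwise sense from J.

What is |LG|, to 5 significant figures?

31.714

L is at the origin; LS is horizontal with |LS| = 27.0 and S on the −x side, so S = (-27.000, 0.0000). A1 meets LS tangentially, so US is at right angles to LS, so U = S + (0, -9.4) = (-27.000, -9.4000). On A1, S sits at bearing 90° from U; a 149° counterclockwise sweep puts J at bearing 239°, so J = U + 9.4·(cos 239°, sin 239°) = (-31.841, -17.457). Since A1 is tangent to JG there, UJ ⟂ JG, so JG runs along (−sin 239°, cos 239°); with |JG| = 13.6, G = (-20.184, -24.462). Then |LG| = |G − L| = 31.714.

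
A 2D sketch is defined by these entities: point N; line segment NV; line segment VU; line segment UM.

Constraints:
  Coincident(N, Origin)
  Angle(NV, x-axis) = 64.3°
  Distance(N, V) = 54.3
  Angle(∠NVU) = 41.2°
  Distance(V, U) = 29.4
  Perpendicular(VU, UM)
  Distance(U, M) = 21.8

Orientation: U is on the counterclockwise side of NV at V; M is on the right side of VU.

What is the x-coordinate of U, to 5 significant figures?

-3.4951

N is at the origin; NV runs at 64.3° with length 54.3, so V = 54.3·(cos 64.3°, sin 64.3°) = (23.548, 48.928). ∠NVU = 41.2°, so VU runs at 64.3° + (180° − 41.2°) = 203.10° from the x-axis; with |VU| = 29.4, U = V + 29.4·(cos 203.10°, sin 203.10°) = (-3.4951, 37.394). So U.x = -3.4951.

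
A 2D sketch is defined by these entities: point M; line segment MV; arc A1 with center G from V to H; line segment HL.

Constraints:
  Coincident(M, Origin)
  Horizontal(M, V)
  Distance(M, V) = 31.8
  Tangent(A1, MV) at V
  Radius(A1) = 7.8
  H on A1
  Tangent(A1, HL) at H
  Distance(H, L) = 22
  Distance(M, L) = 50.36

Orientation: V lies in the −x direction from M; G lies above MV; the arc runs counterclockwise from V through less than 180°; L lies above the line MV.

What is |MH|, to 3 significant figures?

29.2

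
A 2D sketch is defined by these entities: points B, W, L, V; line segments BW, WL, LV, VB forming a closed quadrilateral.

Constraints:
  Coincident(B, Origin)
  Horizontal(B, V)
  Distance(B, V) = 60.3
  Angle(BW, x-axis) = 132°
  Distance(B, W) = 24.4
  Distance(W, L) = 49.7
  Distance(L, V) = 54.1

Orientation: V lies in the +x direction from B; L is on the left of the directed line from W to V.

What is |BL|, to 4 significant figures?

50.39

Checks: |WL| = 49.70 ✓; |LV| = 54.10 ✓.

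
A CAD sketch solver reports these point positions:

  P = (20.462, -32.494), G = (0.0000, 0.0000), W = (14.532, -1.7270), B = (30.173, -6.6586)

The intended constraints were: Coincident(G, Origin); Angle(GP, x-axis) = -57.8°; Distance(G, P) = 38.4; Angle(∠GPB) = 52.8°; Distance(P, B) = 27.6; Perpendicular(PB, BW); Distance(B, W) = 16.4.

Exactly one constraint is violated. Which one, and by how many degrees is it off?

Perpendicular(PB, BW) — off by 3.10°.

G = (0.00, 0.00) ✓; GP at -57.80° ✓; |GP| = 38.40 ✓; ∠GPB = 52.80° ✓; |PB| = 27.60 ✓; ∠(PB, BW) = 93.10° ✗; |BW| = 16.40 ✓.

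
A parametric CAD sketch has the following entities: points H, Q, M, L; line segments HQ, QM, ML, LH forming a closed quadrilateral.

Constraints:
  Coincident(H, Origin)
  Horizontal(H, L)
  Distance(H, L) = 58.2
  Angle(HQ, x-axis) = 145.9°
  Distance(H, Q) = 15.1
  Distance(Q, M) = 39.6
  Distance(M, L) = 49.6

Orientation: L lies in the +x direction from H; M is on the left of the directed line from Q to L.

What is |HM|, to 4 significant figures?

37.10

H is at the origin; HL is horizontal with |HL| = 58.2 and L in +x, so L = (58.2, 0). HQ runs at 145.9° with |HQ| = 15.1, so Q = (-12.50, 8.466). M is determined by |QM| = 39.6 and |ML| = 49.6 together: it lies at the intersection of circle(Q, 39.6) and circle(L, 49.6). With |QL| = 71.21, the foot of the radical line on QL is 29.34 from Q and the perpendicular offset is √(39.6² − 29.34²) = 26.59. Taking the left-of-QL solution: M = (19.79, 31.38).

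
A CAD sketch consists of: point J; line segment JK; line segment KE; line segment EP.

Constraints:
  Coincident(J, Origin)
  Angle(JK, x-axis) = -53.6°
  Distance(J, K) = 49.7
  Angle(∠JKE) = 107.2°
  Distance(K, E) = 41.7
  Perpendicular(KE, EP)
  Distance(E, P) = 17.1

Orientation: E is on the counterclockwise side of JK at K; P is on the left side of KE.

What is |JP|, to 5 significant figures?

64.058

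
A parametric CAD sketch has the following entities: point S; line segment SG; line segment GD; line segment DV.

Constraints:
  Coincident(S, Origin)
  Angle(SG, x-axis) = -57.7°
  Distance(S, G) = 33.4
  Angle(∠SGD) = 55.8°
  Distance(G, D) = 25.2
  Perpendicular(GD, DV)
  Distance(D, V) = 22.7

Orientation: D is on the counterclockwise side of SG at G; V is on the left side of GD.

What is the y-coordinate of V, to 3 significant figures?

3.93

S is at the origin; SG runs at -57.7° with length 33.4, so G = 33.4·(cos -57.7°, sin -57.7°) = (17.8, -28.2). ∠SGD = 55.8°, so GD runs at -57.7° + (180° − 55.8°) = 66.5° from the x-axis; with |GD| = 25.2, D = G + 25.2·(cos 66.5°, sin 66.5°) = (27.9, -5.12). The perpendicularity gives DV at right angles to GD; with |DV| = 22.7 on the left of GD, V = D + 22.7·(-0.917, 0.399) = (7.08, 3.93). So V.y = 3.93.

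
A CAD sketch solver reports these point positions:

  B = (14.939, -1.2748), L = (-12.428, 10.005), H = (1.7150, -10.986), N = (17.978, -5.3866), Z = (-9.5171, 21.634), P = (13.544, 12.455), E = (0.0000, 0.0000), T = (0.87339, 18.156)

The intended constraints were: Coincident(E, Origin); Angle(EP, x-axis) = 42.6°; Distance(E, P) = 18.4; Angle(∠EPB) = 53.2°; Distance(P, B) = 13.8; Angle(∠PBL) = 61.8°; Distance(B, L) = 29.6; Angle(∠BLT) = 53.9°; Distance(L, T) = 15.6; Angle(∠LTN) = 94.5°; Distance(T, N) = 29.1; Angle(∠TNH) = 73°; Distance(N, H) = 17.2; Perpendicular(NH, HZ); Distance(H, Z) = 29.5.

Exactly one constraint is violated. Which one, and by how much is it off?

Distance(H, Z) = 29.5 — off by 5.00.

E = (0.00, 0.00) ✓; EP at 42.60° ✓; |EP| = 18.40 ✓; ∠EPB = 53.20° ✓; |PB| = 13.80 ✓; ∠PBL = 61.80° ✓; |BL| = 29.60 ✓; ∠BLT = 53.90° ✓; |LT| = 15.60 ✓; ∠LTN = 94.50° ✓; |TN| = 29.10 ✓; ∠TNH = 73.00° ✓; |NH| = 17.20 ✓; ∠(NH, HZ) = 90.00° ✓; |HZ| = 34.50 ✗.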